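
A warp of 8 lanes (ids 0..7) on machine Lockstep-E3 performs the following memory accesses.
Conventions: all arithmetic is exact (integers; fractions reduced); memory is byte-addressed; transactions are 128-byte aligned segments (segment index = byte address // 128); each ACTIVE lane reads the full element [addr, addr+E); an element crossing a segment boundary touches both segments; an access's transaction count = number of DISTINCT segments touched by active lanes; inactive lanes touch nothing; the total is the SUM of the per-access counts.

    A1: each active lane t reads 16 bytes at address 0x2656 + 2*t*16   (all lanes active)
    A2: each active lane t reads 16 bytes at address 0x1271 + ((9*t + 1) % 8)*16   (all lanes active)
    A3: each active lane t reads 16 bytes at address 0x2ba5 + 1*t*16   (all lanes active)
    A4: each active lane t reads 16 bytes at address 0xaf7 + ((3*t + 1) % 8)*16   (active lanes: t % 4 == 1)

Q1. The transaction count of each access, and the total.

A1: 3 transactions
A2: 2 transactions
A3: 2 transactions
A4: 2 transactions

Answer: 3,2,2,2; total 9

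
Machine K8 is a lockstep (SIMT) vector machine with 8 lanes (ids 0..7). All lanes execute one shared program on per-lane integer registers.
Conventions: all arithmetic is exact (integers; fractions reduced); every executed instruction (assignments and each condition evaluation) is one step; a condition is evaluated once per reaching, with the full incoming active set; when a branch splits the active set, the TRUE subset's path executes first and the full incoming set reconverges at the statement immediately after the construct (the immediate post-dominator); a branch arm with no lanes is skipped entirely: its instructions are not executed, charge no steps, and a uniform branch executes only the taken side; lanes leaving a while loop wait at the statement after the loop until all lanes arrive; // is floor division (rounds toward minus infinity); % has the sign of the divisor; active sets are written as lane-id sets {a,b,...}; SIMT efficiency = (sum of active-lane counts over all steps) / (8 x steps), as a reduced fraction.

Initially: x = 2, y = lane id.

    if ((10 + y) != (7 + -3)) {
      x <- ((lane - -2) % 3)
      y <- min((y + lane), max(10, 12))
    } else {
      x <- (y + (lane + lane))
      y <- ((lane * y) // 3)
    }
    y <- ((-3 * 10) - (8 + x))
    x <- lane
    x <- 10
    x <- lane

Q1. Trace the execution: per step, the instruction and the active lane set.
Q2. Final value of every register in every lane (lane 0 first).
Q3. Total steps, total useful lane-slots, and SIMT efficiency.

step 0: eval ((10 + y) != (7 + -3))  {0,1,2,3,4,5,6,7}
step 1: x <- ((lane - -2) % 3)       {0,1,2,3,4,5,6,7}
step 2: y <- min((y + lane), max(10, 12)) {0,1,2,3,4,5,6,7}
step 3: y <- ((-3 * 10) - (8 + x))   {0,1,2,3,4,5,6,7}
step 4: x <- lane                    {0,1,2,3,4,5,6,7}
step 5: x <- 10                      {0,1,2,3,4,5,6,7}
step 6: x <- lane                    {0,1,2,3,4,5,6,7}

Answer: 7 steps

x: 0,1,2,3,4,5,6,7
y: -40,-38,-39,-40,-38,-39,-40,-38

steps = 7; useful = 56; efficiency = 56/56 = 1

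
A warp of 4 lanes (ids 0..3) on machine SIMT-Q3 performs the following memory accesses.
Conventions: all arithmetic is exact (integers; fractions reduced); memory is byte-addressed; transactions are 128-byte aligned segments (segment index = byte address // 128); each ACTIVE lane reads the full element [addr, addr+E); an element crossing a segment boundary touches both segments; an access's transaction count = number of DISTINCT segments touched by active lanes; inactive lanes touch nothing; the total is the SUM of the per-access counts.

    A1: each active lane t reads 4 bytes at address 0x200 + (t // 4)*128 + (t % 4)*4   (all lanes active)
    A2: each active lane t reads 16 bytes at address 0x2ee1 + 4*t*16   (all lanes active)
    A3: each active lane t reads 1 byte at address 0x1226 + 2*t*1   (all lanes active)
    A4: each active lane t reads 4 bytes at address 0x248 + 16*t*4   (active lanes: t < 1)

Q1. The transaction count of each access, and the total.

A1: 1 transaction
A2: 3 transactions
A3: 1 transaction
A4: 1 transaction

Answer: 1,3,1,1; total 6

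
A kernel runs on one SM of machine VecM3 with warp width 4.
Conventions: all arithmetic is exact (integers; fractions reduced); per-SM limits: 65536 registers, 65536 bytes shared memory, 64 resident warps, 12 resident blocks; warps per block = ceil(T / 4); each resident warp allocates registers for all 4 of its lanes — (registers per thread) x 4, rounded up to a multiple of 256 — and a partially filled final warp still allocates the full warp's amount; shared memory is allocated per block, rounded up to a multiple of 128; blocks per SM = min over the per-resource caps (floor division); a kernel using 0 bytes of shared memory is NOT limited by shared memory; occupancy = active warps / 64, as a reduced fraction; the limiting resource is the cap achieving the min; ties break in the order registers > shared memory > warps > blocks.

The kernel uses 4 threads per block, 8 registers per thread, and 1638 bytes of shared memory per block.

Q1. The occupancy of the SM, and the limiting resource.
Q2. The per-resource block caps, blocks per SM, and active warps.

Answer: occupancy 3/16, limited by blocks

registers: 256 blocks
shared memory: 39 blocks
warps: 64 blocks
blocks: 12 blocks

Answer: 12 blocks, 12 active warps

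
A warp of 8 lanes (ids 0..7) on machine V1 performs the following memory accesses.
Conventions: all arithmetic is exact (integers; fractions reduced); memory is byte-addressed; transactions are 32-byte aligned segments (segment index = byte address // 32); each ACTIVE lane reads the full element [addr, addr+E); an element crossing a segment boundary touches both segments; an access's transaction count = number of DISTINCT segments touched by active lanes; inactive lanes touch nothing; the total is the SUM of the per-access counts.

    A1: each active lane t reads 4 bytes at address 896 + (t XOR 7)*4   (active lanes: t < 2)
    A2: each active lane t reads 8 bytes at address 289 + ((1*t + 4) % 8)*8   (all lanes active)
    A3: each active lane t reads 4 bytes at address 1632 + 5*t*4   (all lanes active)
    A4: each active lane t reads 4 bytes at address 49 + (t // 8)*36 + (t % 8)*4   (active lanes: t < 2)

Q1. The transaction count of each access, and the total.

A1: 1 transaction
A2: 3 transactions
A3: 5 transactions
A4: 1 transaction

Answer: 1,3,5,1; total 10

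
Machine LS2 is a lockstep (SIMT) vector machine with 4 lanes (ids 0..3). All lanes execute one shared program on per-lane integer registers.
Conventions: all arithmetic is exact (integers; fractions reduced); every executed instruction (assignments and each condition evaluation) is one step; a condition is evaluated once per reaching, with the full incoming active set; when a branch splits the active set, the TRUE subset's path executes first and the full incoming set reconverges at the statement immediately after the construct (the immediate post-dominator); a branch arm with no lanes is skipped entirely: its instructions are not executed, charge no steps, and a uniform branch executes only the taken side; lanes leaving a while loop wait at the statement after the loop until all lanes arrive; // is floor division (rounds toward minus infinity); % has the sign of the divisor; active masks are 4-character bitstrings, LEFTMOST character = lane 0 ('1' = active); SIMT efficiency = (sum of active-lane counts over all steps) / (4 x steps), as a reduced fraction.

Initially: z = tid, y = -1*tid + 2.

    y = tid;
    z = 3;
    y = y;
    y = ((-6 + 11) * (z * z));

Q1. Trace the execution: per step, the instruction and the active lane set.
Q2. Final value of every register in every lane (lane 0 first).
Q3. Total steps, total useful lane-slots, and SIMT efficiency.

step 0: y <- tid                     1111
step 1: z <- 3                       1111
step 2: y <- y                       1111
step 3: y <- ((-6 + 11) * (z * z))   1111

Answer: 4 steps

z: 3,3,3,3
y: 45,45,45,45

steps = 4; useful = 16; efficiency = 16/16 = 1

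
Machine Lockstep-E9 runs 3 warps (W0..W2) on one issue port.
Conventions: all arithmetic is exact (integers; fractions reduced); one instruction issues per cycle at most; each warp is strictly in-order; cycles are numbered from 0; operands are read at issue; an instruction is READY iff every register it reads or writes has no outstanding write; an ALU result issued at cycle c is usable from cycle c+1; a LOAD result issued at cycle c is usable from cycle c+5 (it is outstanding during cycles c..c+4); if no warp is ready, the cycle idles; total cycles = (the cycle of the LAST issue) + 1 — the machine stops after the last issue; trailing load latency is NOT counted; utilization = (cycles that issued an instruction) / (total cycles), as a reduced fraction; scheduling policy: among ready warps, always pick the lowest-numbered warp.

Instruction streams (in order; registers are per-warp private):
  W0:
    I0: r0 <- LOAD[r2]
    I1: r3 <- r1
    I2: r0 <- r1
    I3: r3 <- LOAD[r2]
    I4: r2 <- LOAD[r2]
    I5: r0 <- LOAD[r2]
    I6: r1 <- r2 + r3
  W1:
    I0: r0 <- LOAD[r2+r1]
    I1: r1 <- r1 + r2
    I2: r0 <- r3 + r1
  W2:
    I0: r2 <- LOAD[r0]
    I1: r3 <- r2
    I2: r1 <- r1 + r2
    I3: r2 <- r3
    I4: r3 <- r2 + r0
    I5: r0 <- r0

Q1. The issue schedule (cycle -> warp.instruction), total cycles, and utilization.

cycle 0: W0.I0
cycle 1: W0.I1
cycle 2: W1.I0
cycle 3: W1.I1
cycle 4: W2.I0
cycle 5: W0.I2
cycle 6: W0.I3
cycle 7: W0.I4
cycle 8: W1.I2
cycle 9: W2.I1
cycle 10: W2.I2
cycle 11: W2.I3
cycle 12: W0.I5
cycle 13: W0.I6
cycle 14: W2.I4
cycle 15: W2.I5

Answer: 16 cycles, utilization 1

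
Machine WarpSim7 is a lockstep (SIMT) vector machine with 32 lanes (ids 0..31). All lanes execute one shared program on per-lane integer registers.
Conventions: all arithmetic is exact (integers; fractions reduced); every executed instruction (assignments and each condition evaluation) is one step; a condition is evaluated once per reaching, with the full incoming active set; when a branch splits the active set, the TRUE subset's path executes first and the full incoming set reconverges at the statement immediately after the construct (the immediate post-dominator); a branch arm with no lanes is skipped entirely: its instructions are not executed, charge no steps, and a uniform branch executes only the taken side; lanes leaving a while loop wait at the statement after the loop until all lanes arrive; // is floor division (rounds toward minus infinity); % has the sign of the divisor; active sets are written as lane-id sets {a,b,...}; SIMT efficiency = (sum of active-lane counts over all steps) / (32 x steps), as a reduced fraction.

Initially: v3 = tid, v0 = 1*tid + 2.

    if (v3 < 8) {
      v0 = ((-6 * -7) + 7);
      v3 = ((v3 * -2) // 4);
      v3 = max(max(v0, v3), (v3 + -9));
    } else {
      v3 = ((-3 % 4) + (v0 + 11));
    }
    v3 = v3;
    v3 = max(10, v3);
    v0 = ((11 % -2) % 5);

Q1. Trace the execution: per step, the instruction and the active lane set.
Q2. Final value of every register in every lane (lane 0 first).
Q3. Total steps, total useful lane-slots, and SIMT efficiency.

step 0: eval (v3 < 8)                {0,1,2,3,4,5,6,7,8,9,10,11,12,13,14,15,16,17,18,19,20,21,22,23,24,25,26,27,28,29,30,31}
step 1: v0 <- ((-6 * -7) + 7)        {0,1,2,3,4,5,6,7}
step 2: v3 <- ((v3 * -2) // 4)       {0,1,2,3,4,5,6,7}
step 3: v3 <- max(max(v0, v3), (v3 + -9)) {0,1,2,3,4,5,6,7}
step 4: v3 <- ((-3 % 4) + (v0 + 11)) {8,9,10,11,12,13,14,15,16,17,18,19,20,21,22,23,24,25,26,27,28,29,30,31}
step 5: v3 <- v3                     {0,1,2,3,4,5,6,7,8,9,10,11,12,13,14,15,16,17,18,19,20,21,22,23,24,25,26,27,28,29,30,31}
step 6: v3 <- max(10, v3)            {0,1,2,3,4,5,6,7,8,9,10,11,12,13,14,15,16,17,18,19,20,21,22,23,24,25,26,27,28,29,30,31}
step 7: v0 <- ((11 % -2) % 5)        {0,1,2,3,4,5,6,7,8,9,10,11,12,13,14,15,16,17,18,19,20,21,22,23,24,25,26,27,28,29,30,31}

Answer: 8 steps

v3: 49,49,49,49,49,49,49,49,22,23,24,25,26,27,28,29,30,31,32,33,34,35,36,37,38,39,40,41,42,43,44,45
v0: 4,4,4,4,4,4,4,4,4,4,4,4,4,4,4,4,4,4,4,4,4,4,4,4,4,4,4,4,4,4,4,4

steps = 8; useful = 176; efficiency = 176/256 = 11/16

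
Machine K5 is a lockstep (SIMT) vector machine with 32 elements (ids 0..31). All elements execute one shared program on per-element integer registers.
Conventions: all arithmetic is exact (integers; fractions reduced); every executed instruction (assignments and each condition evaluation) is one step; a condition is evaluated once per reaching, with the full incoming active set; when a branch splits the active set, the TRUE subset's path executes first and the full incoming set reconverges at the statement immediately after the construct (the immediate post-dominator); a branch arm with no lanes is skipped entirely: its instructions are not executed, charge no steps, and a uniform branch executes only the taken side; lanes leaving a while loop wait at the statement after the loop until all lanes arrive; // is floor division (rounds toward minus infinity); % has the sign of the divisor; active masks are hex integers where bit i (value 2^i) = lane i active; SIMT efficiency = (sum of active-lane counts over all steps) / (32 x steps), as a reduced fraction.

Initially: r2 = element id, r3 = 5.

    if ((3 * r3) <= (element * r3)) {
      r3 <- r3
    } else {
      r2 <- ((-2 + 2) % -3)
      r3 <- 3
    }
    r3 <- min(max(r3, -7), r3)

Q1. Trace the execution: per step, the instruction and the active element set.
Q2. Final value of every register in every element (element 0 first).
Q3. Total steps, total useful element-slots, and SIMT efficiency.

step 0: eval ((3 * r3) <= (element * r3)) 0xffffffff
step 1: r3 <- r3                     0xfffffff8
step 2: r2 <- ((-2 + 2) % -3)        0x00000007
step 3: r3 <- 3                      0x00000007
step 4: r3 <- min(max(r3, -7), r3)   0xffffffff

Answer: 5 steps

r2: 0,0,0,3,4,5,6,7,8,9,10,11,12,13,14,15,16,17,18,19,20,21,22,23,24,25,26,27,28,29,30,31
r3: 3,3,3,5,5,5,5,5,5,5,5,5,5,5,5,5,5,5,5,5,5,5,5,5,5,5,5,5,5,5,5,5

steps = 5; useful = 99; efficiency = 99/160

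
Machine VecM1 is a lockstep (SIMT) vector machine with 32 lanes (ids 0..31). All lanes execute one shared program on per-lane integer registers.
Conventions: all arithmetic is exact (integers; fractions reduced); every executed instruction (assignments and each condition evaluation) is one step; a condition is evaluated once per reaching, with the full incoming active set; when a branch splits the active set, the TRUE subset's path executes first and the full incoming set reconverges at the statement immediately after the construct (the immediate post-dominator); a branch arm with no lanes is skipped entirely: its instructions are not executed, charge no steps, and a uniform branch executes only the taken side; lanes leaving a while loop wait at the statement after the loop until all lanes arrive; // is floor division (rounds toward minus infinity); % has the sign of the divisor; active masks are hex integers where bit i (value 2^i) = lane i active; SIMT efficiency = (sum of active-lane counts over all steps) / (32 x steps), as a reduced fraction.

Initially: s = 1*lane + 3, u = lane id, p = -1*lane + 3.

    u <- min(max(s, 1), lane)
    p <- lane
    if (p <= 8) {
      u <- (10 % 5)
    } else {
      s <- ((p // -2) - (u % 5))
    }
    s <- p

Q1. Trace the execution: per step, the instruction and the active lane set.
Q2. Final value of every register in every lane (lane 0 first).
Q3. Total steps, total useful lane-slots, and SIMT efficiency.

step 0: u <- min(max(s, 1), lane)    0xffffffff
step 1: p <- lane                    0xffffffff
step 2: eval (p <= 8)                0xffffffff
step 3: u <- (10 % 5)                0x000001ff
step 4: s <- ((p // -2) - (u % 5))   0xfffffe00
step 5: s <- p                       0xffffffff

Answer: 6 steps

s: 0,1,2,3,4,5,6,7,8,9,10,11,12,13,14,15,16,17,18,19,20,21,22,23,24,25,26,27,28,29,30,31
u: 0,0,0,0,0,0,0,0,0,9,10,11,12,13,14,15,16,17,18,19,20,21,22,23,24,25,26,27,28,29,30,31
p: 0,1,2,3,4,5,6,7,8,9,10,11,12,13,14,15,16,17,18,19,20,21,22,23,24,25,26,27,28,29,30,31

steps = 6; useful = 160; efficiency = 160/192 = 5/6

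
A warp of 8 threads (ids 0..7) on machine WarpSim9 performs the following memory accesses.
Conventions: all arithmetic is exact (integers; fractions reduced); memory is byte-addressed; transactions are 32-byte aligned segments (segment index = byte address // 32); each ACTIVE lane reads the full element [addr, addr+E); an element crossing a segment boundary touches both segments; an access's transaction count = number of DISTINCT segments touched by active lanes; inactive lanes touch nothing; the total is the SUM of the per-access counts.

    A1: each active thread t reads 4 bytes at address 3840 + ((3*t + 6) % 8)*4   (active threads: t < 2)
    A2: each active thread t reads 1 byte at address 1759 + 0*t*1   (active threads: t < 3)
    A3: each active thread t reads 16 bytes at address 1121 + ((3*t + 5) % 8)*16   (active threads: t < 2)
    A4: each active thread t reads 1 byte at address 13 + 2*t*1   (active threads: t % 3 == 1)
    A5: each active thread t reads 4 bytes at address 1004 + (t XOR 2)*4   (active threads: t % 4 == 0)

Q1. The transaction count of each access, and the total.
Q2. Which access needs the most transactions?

A1: 1 transaction
A2: 1 transaction
A3: 3 transactions
A4: 1 transaction
A5: 2 transactions

Answer: 1,1,3,1,2; total 8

Answer: A3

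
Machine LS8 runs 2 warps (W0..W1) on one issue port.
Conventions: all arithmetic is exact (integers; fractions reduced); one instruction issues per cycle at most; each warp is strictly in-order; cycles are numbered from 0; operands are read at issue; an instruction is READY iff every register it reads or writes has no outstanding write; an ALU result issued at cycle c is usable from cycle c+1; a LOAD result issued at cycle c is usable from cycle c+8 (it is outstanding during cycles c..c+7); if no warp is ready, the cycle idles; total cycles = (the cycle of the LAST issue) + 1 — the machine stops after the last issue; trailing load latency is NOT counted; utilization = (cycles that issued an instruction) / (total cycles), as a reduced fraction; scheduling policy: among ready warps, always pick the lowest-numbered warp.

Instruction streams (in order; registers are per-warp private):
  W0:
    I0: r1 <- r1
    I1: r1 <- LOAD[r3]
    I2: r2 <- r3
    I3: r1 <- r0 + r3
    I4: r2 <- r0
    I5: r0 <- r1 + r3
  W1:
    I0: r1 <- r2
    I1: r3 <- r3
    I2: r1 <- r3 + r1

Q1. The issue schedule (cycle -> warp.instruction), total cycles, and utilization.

cycle 0: W0.I0
cycle 1: W0.I1
cycle 2: W0.I2
cycle 3: W1.I0
cycle 4: W1.I1
cycle 5: W1.I2
cycle 6: idle
cycle 7: idle
cycle 8: idle
cycle 9: W0.I3
cycle 10: W0.I4
cycle 11: W0.I5

Answer: 12 cycles, utilization 3/4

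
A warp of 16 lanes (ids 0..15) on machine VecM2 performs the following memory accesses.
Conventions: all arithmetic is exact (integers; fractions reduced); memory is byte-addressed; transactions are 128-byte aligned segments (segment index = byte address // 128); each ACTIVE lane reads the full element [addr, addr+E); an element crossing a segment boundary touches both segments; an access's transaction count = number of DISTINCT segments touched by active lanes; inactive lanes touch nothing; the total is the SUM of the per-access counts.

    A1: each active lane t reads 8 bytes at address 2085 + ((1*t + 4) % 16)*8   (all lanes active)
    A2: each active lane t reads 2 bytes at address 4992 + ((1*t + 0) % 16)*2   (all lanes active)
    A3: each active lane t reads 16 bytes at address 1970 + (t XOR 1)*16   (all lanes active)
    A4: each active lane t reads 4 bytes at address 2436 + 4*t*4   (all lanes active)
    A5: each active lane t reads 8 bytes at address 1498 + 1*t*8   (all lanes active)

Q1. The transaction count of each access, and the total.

A1: 2 transactions
A2: 1 transaction
A3: 3 transactions
A4: 2 transactions
A5: 2 transactions

Answer: 2,1,3,2,2; total 10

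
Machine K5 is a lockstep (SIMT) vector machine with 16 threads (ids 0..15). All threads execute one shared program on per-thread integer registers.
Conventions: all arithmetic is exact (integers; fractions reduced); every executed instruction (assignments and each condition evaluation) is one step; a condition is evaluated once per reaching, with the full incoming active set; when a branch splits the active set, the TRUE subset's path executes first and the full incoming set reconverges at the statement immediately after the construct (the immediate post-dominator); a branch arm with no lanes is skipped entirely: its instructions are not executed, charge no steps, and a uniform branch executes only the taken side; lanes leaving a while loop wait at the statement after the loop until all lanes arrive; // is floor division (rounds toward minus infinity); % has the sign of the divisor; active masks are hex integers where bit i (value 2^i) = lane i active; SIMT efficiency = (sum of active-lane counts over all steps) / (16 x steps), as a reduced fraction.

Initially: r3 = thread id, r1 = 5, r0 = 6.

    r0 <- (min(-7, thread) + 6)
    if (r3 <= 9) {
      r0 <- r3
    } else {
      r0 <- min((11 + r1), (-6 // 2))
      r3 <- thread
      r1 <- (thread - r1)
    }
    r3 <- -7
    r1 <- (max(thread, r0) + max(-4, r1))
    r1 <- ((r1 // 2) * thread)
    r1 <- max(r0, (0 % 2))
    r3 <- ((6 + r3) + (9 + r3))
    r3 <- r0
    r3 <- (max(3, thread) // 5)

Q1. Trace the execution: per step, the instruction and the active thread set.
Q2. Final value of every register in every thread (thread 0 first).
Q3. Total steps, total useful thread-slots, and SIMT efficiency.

step 0: r0 <- (min(-7, thread) + 6)  0xffff
step 1: eval (r3 <= 9)               0xffff
step 2: r0 <- r3                     0x03ff
step 3: r0 <- min((11 + r1), (-6 // 2)) 0xfc00
step 4: r3 <- thread                 0xfc00
step 5: r1 <- (thread - r1)          0xfc00
step 6: r3 <- -7                     0xffff
step 7: r1 <- (max(thread, r0) + max(-4, r1)) 0xffff
step 8: r1 <- ((r1 // 2) * thread)   0xffff
step 9: r1 <- max(r0, (0 % 2))       0xffff
step 10: r3 <- ((6 + r3) + (9 + r3))  0xffff
step 11: r3 <- r0                     0xffff
step 12: r3 <- (max(3, thread) // 5)  0xffff

Answer: 13 steps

r3: 0,0,0,0,0,1,1,1,1,1,2,2,2,2,2,3
r1: 0,1,2,3,4,5,6,7,8,9,0,0,0,0,0,0
r0: 0,1,2,3,4,5,6,7,8,9,-3,-3,-3,-3,-3,-3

steps = 13; useful = 172; efficiency = 172/208 = 43/52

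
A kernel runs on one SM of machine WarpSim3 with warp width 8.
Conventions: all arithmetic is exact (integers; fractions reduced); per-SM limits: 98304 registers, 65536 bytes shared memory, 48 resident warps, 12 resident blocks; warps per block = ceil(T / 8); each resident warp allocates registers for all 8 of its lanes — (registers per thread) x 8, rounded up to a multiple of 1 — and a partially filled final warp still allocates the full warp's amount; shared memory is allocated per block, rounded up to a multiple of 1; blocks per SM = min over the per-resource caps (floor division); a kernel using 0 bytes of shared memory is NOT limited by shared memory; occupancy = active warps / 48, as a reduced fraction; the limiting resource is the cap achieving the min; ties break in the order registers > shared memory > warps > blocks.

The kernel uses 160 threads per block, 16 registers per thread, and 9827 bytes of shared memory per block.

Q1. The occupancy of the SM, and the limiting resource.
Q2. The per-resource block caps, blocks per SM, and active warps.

Answer: occupancy 5/6, limited by warps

registers: 38 blocks
shared memory: 6 blocks
warps: 2 blocks
blocks: 12 blocks

Answer: 2 blocks, 40 active warps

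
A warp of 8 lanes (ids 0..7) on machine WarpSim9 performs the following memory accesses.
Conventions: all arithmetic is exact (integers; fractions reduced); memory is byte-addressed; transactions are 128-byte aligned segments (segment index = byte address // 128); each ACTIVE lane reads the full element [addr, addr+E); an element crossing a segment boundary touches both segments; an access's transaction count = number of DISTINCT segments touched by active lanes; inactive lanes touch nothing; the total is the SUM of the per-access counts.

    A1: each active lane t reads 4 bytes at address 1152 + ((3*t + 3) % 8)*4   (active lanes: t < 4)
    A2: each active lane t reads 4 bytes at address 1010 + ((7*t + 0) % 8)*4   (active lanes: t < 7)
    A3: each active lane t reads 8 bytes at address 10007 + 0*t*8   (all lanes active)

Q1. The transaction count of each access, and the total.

A1: 1 transaction
A2: 2 transactions
A3: 1 transaction

Answer: 1,2,1; total 4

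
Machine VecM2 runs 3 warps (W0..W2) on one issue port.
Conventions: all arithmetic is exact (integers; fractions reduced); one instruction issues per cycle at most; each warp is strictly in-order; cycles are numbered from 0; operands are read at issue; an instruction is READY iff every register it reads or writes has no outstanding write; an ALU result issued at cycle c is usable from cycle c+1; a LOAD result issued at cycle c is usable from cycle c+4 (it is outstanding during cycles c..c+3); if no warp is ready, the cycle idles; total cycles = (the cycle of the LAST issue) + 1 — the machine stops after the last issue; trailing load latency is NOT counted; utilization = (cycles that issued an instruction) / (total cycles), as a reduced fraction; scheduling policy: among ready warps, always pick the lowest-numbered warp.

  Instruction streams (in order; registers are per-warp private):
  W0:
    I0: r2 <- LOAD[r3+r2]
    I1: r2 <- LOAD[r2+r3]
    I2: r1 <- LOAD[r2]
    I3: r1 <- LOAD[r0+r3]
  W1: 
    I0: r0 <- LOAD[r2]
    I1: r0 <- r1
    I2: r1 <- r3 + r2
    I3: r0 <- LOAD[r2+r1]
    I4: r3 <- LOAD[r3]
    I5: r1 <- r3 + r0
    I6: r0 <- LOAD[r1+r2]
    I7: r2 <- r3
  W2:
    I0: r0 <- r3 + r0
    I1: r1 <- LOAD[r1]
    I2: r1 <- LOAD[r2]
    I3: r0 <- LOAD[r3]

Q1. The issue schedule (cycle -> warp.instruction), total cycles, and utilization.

cycle 0: W0.I0
cycle 1: W1.I0
cycle 2: W2.I0
cycle 3: W2.I1
cycle 4: W0.I1
cycle 5: W1.I1
cycle 6: W1.I2
cycle 7: W1.I3
cycle 8: W0.I2
cycle 9: W1.I4
cycle 10: W2.I2
cycle 11: W2.I3
cycle 12: W0.I3
cycle 13: W1.I5
cycle 14: W1.I6
cycle 15: W1.I7

Answer: 16 cycles, utilization 1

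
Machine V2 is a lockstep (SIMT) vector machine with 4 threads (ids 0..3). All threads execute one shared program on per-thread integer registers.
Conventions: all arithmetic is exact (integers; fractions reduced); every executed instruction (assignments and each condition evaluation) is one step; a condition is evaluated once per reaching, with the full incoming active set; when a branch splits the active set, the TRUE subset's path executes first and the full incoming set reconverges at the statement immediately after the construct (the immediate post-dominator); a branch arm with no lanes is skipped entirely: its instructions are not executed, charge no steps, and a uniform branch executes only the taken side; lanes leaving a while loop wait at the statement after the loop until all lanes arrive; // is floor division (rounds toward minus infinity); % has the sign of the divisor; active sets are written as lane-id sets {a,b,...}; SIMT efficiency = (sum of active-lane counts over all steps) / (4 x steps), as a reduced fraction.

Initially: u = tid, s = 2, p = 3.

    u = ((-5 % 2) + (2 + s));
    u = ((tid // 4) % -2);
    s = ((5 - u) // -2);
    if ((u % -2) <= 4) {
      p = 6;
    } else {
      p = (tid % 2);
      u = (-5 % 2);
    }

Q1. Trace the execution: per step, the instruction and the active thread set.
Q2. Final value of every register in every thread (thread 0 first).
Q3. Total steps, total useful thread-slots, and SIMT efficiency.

step 0: u <- ((-5 % 2) + (2 + s))    {0,1,2,3}
step 1: u <- ((tid // 4) % -2)       {0,1,2,3}
step 2: s <- ((5 - u) // -2)         {0,1,2,3}
step 3: eval ((u % -2) <= 4)         {0,1,2,3}
step 4: p <- 6                       {0,1,2,3}

Answer: 5 steps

u: 0,0,0,0
s: -3,-3,-3,-3
p: 6,6,6,6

steps = 5; useful = 20; efficiency = 20/20 = 1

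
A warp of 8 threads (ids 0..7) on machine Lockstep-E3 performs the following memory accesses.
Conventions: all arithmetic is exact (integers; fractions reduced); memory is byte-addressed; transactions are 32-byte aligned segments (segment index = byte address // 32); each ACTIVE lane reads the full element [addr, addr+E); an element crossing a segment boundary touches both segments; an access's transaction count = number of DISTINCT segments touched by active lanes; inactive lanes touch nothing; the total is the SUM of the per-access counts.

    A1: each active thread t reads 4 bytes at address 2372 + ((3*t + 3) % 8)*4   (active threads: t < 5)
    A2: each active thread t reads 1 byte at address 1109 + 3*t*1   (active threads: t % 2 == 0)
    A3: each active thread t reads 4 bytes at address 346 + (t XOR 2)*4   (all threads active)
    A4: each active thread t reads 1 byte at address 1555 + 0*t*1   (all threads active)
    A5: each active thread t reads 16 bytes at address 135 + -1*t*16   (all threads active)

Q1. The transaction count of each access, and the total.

A1: 2 transactions
A2: 2 transactions
A3: 2 transactions
A4: 1 transaction
A5: 5 transactions

Answer: 2,2,2,1,5; total 12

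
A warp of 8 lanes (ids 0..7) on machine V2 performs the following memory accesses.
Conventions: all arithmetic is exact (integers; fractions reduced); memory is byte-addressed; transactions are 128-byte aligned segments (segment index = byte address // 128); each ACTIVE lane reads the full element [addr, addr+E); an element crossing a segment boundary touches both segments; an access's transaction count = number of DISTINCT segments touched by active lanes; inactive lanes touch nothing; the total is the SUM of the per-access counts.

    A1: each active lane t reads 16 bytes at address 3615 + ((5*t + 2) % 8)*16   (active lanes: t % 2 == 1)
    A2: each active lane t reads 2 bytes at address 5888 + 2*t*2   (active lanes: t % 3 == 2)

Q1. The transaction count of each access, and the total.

A1: 2 transactions
A2: 1 transaction

Answer: 2,1; total 3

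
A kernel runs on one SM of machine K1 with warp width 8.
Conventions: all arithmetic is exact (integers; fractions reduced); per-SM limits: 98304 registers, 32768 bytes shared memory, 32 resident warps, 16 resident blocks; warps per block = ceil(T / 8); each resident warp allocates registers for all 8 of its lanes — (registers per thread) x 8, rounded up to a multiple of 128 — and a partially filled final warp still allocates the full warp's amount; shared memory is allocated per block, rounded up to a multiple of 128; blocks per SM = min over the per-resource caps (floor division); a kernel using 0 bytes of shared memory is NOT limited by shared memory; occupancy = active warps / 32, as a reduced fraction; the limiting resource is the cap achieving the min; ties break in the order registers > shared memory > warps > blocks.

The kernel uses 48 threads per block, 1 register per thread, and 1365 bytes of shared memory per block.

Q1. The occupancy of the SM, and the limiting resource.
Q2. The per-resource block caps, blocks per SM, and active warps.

Answer: occupancy 15/16, limited by warps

registers: 128 blocks
shared memory: 23 blocks
warps: 5 blocks
blocks: 16 blocks

Answer: 5 blocks, 30 active warps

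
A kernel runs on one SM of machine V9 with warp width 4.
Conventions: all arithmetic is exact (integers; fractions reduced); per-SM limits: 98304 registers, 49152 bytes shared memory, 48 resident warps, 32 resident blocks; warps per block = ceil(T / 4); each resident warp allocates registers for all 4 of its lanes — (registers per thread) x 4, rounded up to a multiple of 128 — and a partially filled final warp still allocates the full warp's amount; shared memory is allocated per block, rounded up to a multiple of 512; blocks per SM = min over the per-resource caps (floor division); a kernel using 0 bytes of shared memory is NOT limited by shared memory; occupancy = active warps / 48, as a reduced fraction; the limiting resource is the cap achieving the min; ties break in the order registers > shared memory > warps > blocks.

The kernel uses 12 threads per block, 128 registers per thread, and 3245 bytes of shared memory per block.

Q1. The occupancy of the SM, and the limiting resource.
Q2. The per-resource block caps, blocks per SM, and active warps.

Answer: occupancy 13/16, limited by shared memory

registers: 64 blocks
shared memory: 13 blocks
warps: 16 blocks
blocks: 32 blocks

Answer: 13 blocks, 39 active warps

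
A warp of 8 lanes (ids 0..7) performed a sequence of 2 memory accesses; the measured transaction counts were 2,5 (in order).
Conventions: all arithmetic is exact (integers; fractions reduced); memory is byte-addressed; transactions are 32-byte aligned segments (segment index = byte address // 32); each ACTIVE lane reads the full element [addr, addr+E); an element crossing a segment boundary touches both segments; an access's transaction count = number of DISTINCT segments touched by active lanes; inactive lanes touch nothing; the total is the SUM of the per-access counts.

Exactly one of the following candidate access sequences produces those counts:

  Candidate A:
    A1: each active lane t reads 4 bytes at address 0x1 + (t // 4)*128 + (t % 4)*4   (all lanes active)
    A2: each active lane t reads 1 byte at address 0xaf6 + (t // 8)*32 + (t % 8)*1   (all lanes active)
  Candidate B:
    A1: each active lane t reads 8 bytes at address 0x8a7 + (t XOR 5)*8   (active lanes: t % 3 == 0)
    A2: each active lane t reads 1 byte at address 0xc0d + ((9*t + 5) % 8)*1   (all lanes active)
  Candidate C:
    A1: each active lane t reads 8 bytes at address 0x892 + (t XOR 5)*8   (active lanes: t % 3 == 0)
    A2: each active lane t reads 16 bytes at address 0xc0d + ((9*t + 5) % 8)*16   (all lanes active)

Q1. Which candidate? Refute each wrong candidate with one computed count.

A: A2 gives 1 transaction, not 5
B: A2 gives 1 transaction, not 5
C: all counts match (2,5)

Answer: C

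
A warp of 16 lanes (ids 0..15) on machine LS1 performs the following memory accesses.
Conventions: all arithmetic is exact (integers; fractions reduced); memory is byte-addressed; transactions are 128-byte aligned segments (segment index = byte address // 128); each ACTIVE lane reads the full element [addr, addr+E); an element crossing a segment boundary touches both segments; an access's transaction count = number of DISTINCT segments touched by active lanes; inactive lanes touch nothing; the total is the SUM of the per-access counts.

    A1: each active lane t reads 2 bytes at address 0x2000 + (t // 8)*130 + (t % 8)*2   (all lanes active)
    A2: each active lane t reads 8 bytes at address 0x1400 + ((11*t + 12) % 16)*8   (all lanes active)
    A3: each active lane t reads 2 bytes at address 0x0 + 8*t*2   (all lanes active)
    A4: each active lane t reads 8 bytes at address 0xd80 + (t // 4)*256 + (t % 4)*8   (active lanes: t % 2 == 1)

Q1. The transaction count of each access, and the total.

A1: 2 transactions
A2: 1 transaction
A3: 2 transactions
A4: 4 transactions

Answer: 2,1,2,4; total 9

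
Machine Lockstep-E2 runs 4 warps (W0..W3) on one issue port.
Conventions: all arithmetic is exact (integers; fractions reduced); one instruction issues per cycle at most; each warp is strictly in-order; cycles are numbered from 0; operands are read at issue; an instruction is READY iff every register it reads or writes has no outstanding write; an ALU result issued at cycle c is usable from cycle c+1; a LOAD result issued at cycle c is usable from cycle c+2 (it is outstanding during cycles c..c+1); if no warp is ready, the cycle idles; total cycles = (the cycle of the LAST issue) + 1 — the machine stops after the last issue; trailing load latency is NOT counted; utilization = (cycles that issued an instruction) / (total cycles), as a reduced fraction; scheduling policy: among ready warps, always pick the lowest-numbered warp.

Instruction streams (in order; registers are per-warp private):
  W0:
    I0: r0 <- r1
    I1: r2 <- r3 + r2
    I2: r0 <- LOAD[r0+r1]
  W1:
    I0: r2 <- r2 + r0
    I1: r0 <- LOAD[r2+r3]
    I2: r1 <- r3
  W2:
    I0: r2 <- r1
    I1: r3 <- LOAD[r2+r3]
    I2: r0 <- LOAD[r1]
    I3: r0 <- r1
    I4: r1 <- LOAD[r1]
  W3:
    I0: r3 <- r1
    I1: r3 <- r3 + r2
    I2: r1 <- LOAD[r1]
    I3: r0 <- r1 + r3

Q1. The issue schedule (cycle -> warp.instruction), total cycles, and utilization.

cycle 0: W0.I0
cycle 1: W0.I1
cycle 2: W0.I2
cycle 3: W1.I0
cycle 4: W1.I1
cycle 5: W1.I2
cycle 6: W2.I0
cycle 7: W2.I1
cycle 8: W2.I2
cycle 9: W3.I0
cycle 10: W2.I3
cycle 11: W2.I4
cycle 12: W3.I1
cycle 13: W3.I2
cycle 14: idle
cycle 15: W3.I3

Answer: 16 cycles, utilization 15/16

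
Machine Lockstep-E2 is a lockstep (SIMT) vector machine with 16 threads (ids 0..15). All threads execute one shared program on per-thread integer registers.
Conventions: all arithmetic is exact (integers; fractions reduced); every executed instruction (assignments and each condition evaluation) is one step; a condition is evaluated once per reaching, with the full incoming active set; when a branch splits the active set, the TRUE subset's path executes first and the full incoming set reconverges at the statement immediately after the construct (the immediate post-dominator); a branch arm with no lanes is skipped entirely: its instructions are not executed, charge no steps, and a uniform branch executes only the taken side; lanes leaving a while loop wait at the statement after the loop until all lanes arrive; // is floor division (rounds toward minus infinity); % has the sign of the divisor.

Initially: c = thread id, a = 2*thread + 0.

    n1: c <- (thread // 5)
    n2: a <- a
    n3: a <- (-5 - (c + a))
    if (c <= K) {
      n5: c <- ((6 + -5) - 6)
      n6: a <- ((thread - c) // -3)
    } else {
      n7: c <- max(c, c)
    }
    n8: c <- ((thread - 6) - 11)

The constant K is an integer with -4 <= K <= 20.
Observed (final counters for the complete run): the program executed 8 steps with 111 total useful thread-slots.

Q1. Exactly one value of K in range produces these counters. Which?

Answer: K = 2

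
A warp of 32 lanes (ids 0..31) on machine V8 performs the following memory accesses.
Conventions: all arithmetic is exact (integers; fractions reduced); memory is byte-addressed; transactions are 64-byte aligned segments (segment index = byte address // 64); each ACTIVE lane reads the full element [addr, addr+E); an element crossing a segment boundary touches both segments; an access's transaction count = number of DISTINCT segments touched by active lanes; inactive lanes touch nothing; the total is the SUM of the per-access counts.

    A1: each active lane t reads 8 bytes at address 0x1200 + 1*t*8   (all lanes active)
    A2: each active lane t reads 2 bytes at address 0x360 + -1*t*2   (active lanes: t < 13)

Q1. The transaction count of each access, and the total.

A1: 4 transactions
A2: 1 transaction

Answer: 4,1; total 5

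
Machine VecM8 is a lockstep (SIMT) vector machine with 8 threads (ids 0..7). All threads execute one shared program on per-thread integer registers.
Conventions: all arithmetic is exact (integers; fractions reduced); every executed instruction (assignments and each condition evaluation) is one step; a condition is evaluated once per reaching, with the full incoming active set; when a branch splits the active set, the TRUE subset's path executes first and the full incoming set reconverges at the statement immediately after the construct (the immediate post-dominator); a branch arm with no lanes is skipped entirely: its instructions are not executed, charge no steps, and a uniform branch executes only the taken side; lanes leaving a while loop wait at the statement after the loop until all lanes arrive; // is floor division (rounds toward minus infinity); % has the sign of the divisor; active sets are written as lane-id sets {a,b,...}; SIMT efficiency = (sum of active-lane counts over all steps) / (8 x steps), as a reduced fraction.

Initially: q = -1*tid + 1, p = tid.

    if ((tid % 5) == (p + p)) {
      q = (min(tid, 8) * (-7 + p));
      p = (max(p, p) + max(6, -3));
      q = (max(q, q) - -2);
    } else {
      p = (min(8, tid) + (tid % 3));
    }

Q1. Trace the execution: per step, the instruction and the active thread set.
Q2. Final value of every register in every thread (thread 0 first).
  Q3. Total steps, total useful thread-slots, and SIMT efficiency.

step 0: eval ((tid % 5) == (p + p))  {0,1,2,3,4,5,6,7}
step 1: q <- (min(tid, 8) * (-7 + p)) {0}
step 2: p <- (max(p, p) + max(6, -3)) {0}
step 3: q <- (max(q, q) - -2)        {0}
step 4: p <- (min(8, tid) + (tid % 3)) {1,2,3,4,5,6,7}

Answer: 5 steps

q: 2,0,-1,-2,-3,-4,-5,-6
p: 6,2,4,3,5,7,6,8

steps = 5; useful = 18; efficiency = 18/40 = 9/20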